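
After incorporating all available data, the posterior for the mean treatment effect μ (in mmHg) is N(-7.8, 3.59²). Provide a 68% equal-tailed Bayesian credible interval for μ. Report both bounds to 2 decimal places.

The posterior is symmetric, so the 68% equal-tailed interval is μ = -7.8 ± z·3.59 with z = 0.994.
Half-width: 0.994 × 3.59 = 3.57.
-7.8 − 3.57 = -11.37; -7.8 + 3.57 = -4.23.

[-11.37, -4.23]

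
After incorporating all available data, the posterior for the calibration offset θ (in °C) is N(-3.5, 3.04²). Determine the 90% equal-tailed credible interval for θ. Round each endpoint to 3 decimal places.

The posterior is symmetric, so the 90% equal-tailed interval is θ = -3.5 ± z·3.04 with z = 1.645.
Half-width: 1.645 × 3.04 = 5.000.
-3.5 − 5.000 = -8.500; -3.5 + 5.000 = 1.500.

[-8.500, 1.500]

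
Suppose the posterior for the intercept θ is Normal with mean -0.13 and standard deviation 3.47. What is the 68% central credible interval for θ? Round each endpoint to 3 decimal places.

[-3.581, 3.321]

The posterior is symmetric, so the 68% equal-tailed interval is θ = -0.13 ± z·3.47 with z = 0.994.
Half-width: 0.994 × 3.47 = 3.451.
-0.13 − 3.451 = -3.581; -0.13 + 3.451 = 3.321.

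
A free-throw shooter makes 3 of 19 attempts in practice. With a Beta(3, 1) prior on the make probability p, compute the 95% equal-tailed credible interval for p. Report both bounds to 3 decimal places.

[0.107, 0.454]

Posterior: Beta(3+3, 1+16) = Beta(6, 17).
Equal-tailed 95% interval: the 0.025 and 0.975 quantiles of Beta(6, 17).
Posterior mean ≈ 0.261, SD ≈ 0.090; a Normal approximation gives roughly [0.085, 0.437].
Exact: F⁻¹(0.025) = 0.107; F⁻¹(0.975) = 0.454.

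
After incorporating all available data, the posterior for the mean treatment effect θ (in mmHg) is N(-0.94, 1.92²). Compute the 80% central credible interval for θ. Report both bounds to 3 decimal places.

[-3.401, 1.521]

The posterior is symmetric, so the 80% equal-tailed interval is θ = -0.94 ± z·1.92 with z = 1.282.
Half-width: 1.282 × 1.92 = 2.461.
-0.94 − 2.461 = -3.401; -0.94 + 2.461 = 1.521.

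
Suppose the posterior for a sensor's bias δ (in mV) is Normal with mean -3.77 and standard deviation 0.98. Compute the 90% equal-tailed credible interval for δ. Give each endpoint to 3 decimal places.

[-5.382, -2.158]

The posterior is symmetric, so the 90% equal-tailed interval is δ = -3.77 ± z·0.98 with z = 1.645.
Half-width: 1.645 × 0.98 = 1.612.
-3.77 − 1.612 = -5.382; -3.77 + 1.612 = -2.158.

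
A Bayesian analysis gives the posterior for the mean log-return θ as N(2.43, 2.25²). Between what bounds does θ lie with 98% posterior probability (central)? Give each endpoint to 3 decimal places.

[-2.804, 7.664]

The posterior is symmetric, so the 98% equal-tailed interval is θ = 2.43 ± z·2.25 with z = 2.326.
Half-width: 2.326 × 2.25 = 5.234.
2.43 − 5.234 = -2.804; 2.43 + 5.234 = 7.664.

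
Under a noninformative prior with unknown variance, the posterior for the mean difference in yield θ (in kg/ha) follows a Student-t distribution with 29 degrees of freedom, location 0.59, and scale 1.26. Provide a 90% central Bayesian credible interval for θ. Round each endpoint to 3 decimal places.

[-1.551, 2.731]

The t_29 distribution is symmetric; the 90% interval is 0.59 ± t·1.26 with t_{0.95,29} = 1.699.
Half-width: 1.699 × 1.26 = 2.141.
0.59 − 2.141 = -1.551; 0.59 + 2.141 = 2.731.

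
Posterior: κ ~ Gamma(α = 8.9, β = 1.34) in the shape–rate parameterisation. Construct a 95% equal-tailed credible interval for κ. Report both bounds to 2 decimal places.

[3.02, 11.66]

Posterior: Gamma(shape 8.9, rate 1.34).
Equal-tailed 95% interval: Gamma(8.9, 1.34) quantiles at 0.025 and 0.975.
Posterior mean ≈ 6.64, SD ≈ 2.23; a Normal approximation gives roughly [2.28, 11.01].
Exact: lower = 3.02; upper = 11.66.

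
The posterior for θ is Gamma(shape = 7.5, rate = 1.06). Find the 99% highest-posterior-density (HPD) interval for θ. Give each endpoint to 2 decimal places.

[1.79, 14.70]

The posterior is unimodal and skewed, so the HPD interval has equal density at both endpoints and is the shortest 99% interval.
Solving f(1.79) = f(14.70) with F(14.70) − F(1.79) = 0.99 gives [1.79, 14.70].
For comparison, the equal-tailed interval is [2.17, 15.47]; the HPD is narrower and shifted toward the mode.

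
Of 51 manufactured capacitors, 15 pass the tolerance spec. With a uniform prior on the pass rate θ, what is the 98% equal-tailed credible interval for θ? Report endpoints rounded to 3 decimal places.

Posterior: Beta(1+15, 1+36) = Beta(16, 37).
Equal-tailed 98% interval: the 0.01 and 0.99 quantiles of Beta(16, 37).
Posterior mean ≈ 0.302, SD ≈ 0.062; a Normal approximation gives roughly [0.157, 0.447].
Exact: F⁻¹(0.01) = 0.169; F⁻¹(0.99) = 0.456.

[0.169, 0.456]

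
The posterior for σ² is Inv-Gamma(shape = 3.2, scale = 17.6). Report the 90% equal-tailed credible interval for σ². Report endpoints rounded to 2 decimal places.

Inverse-Gamma(3.2, 17.6) quantiles: F⁻¹(0.05) and F⁻¹(0.95).
Equivalently, 1/σ² ~ Gamma(3.2, rate = 17.6); invert its 0.95 and 0.05 quantiles.
Posterior mean ≈ 8.00, SD ≈ 7.30; a Normal approximation gives roughly [-4.01, 20.01].
Exact: lower = 2.67; upper = 19.09.

[2.67, 19.09]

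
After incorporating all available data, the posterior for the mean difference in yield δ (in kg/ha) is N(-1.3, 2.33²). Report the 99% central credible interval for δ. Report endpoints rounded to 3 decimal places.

[-7.302, 4.702]

The posterior is symmetric, so the 99% equal-tailed interval is δ = -1.3 ± z·2.33 with z = 2.576.
Half-width: 2.576 × 2.33 = 6.002.
-1.3 − 6.002 = -7.302; -1.3 + 6.002 = 4.702.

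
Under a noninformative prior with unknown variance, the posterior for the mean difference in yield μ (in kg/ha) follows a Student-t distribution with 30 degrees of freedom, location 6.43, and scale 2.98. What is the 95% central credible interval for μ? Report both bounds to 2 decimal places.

The t_30 distribution is symmetric; the 95% interval is 6.43 ± t·2.98 with t_{0.975,30} = 2.042.
Half-width: 2.042 × 2.98 = 6.09.
6.43 − 6.09 = 0.34; 6.43 + 6.09 = 12.52.

[0.34, 12.52]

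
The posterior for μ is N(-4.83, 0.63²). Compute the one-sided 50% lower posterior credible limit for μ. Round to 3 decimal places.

-4.830

Need L with P(μ ≥ L) = 0.50: L = -4.83 − z_{0.5}·0.63.
z = 0.000; L = -4.83 − 0.000 × 0.63 = -4.830.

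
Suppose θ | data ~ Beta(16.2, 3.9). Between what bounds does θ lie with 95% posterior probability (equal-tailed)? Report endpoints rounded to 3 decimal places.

Posterior: Beta(16.2, 3.9).
Equal-tailed 95% interval: the 0.025 and 0.975 quantiles of Beta(16.2, 3.9).
Posterior mean ≈ 0.806, SD ≈ 0.086; a Normal approximation gives roughly [0.637, 0.975].
Exact: F⁻¹(0.025) = 0.612; F⁻¹(0.975) = 0.943.

[0.612, 0.943]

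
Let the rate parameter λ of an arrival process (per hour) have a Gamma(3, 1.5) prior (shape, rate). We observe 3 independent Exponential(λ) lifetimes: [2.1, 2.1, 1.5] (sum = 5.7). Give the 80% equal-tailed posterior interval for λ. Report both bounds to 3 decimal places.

Posterior: Gamma(3+3, 1.5+5.7) = Gamma(6, 7.2) (shape, rate).
Equal-tailed 80% interval: Gamma(6, 7.2) quantiles at 0.1 and 0.9.
Posterior mean ≈ 0.833, SD ≈ 0.340; a Normal approximation gives roughly [0.397, 1.269].
Exact: lower = 0.438; upper = 1.288.

[0.438, 1.288]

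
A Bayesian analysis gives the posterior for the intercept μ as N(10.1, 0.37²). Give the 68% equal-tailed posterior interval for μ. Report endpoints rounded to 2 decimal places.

The posterior is symmetric, so the 68% equal-tailed interval is μ = 10.1 ± z·0.37 with z = 0.994.
Half-width: 0.994 × 0.37 = 0.37.
10.1 − 0.37 = 9.73; 10.1 + 0.37 = 10.47.

[9.73, 10.47]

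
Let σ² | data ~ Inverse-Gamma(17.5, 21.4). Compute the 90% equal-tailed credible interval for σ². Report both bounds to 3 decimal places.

[0.859, 1.905]

Inverse-Gamma(17.5, 21.4) quantiles: F⁻¹(0.05) and F⁻¹(0.95).
Equivalently, 1/σ² ~ Gamma(17.5, rate = 21.4); invert its 0.95 and 0.05 quantiles.
Posterior mean ≈ 1.297, SD ≈ 0.329; a Normal approximation gives roughly [0.755, 1.839].
Exact: lower = 0.859; upper = 1.905.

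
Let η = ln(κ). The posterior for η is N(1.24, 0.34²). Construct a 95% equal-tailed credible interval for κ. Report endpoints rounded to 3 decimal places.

[1.775, 6.729]

On the log scale the 95% interval is 1.24 ± 1.960 × 0.34 = [0.5736, 1.9064].
Exponentiate: [e^0.5736, e^1.9064] = [1.775, 6.729].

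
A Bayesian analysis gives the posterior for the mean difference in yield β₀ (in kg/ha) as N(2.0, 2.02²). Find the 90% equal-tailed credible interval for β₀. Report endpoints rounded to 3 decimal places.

The posterior is symmetric, so the 90% equal-tailed interval is β₀ = 2.0 ± z·2.02 with z = 1.645.
Half-width: 1.645 × 2.02 = 3.323.
2.0 − 3.323 = -1.323; 2.0 + 3.323 = 5.323.

[-1.323, 5.323]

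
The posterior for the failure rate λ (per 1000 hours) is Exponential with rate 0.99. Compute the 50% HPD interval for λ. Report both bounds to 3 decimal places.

[0.000, 0.700]

The exponential density is strictly decreasing on [0, ∞), so the HPD interval is anchored at 0: [0, q] with P(λ ≤ q) = 0.50.
q = −ln(1 − 0.50) / 0.99 = 0.6931 / 0.99 = 0.700.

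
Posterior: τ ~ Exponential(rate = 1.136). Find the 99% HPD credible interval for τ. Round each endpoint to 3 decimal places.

[0.000, 4.054]

The exponential density is strictly decreasing on [0, ∞), so the HPD interval is anchored at 0: [0, q] with P(τ ≤ q) = 0.99.
q = −ln(1 − 0.99) / 1.136 = 4.6052 / 1.136 = 4.054.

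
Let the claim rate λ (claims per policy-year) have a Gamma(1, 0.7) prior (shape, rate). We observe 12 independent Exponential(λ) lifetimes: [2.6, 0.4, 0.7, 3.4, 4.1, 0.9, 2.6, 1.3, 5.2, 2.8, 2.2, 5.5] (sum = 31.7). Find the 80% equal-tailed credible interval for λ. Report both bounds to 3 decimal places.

[0.267, 0.549]

Posterior: Gamma(1+12, 0.7+31.7) = Gamma(13, 32.4) (shape, rate).
Equal-tailed 80% interval: Gamma(13, 32.4) quantiles at 0.1 and 0.9.
Posterior mean ≈ 0.401, SD ≈ 0.111; a Normal approximation gives roughly [0.259, 0.544].
Exact: lower = 0.267; upper = 0.549.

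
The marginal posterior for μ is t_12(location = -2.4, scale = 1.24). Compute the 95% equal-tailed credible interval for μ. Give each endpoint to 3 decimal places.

[-5.102, 0.302]

The t_12 distribution is symmetric; the 95% interval is -2.4 ± t·1.24 with t_{0.975,12} = 2.179.
Half-width: 2.179 × 1.24 = 2.702.
-2.4 − 2.702 = -5.102; -2.4 + 2.702 = 0.302.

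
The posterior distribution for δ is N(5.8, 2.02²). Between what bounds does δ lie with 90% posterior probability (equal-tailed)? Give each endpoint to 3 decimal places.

The posterior is symmetric, so the 90% equal-tailed interval is δ = 5.8 ± z·2.02 with z = 1.645.
Half-width: 1.645 × 2.02 = 3.323.
5.8 − 3.323 = 2.477; 5.8 + 3.323 = 9.123.

[2.477, 9.123]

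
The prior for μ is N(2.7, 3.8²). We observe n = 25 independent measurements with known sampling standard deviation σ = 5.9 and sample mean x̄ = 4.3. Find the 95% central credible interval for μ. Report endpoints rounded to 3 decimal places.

[1.951, 6.368]

Posterior precision = 1/3.8² + 25/5.9² = 0.0693 + 0.7182 = 0.7874, so posterior SD = 1.1269.
Posterior mean = (2.7/3.8² + 25·4.3/5.9²) / 0.7874 = 4.1593.
Interval: 4.1593 ± 1.960 × 1.1269 → [1.951, 6.368].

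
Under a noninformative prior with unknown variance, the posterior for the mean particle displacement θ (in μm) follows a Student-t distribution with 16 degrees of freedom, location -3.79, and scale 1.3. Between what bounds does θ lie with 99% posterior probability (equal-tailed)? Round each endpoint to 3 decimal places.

[-7.587, 0.007]

The t_16 distribution is symmetric; the 99% interval is -3.79 ± t·1.3 with t_{0.995,16} = 2.921.
Half-width: 2.921 × 1.3 = 3.797.
-3.79 − 3.797 = -7.587; -3.79 + 3.797 = 0.007.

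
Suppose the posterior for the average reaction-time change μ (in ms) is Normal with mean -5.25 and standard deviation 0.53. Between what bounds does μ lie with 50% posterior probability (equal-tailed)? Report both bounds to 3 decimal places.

[-5.607, -4.893]

The posterior is symmetric, so the 50% equal-tailed interval is μ = -5.25 ± z·0.53 with z = 0.674.
Half-width: 0.674 × 0.53 = 0.357.
-5.25 − 0.357 = -5.607; -5.25 + 0.357 = -4.893.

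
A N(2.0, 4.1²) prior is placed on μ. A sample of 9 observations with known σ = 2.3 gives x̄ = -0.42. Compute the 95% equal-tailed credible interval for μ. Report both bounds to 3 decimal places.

Posterior precision = 1/4.1² + 9/2.3² = 0.0595 + 1.7013 = 1.7608, so posterior SD = 0.7536.
Posterior mean = (2.0/4.1² + 9·-0.42/2.3²) / 1.7608 = -0.3382.
Interval: -0.3382 ± 1.960 × 0.7536 → [-1.815, 1.139].

[-1.815, 1.139]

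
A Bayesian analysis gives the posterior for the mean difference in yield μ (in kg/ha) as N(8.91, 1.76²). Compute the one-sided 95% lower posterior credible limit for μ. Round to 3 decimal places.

Need L with P(μ ≥ L) = 0.95: L = 8.91 − z_{0.05}·1.76.
z = 1.645; L = 8.91 − 1.645 × 1.76 = 6.015.

6.015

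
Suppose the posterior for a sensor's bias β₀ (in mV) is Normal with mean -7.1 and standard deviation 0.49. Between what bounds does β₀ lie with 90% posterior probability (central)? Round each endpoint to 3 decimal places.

[-7.906, -6.294]

The posterior is symmetric, so the 90% equal-tailed interval is β₀ = -7.1 ± z·0.49 with z = 1.645.
Half-width: 1.645 × 0.49 = 0.806.
-7.1 − 0.806 = -7.906; -7.1 + 0.806 = -6.294.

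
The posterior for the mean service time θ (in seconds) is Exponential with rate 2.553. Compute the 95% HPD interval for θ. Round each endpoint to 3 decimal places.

[0.000, 1.173]

The exponential density is strictly decreasing on [0, ∞), so the HPD interval is anchored at 0: [0, q] with P(θ ≤ q) = 0.95.
q = −ln(1 − 0.95) / 2.553 = 2.9957 / 2.553 = 1.173.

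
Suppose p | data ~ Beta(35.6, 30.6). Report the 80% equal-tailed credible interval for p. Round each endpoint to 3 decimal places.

Posterior: Beta(35.6, 30.6).
Equal-tailed 80% interval: the 0.1 and 0.9 quantiles of Beta(35.6, 30.6).
Posterior mean ≈ 0.538, SD ≈ 0.061; a Normal approximation gives roughly [0.460, 0.616].
Exact: F⁻¹(0.1) = 0.459; F⁻¹(0.9) = 0.616.

[0.459, 0.616]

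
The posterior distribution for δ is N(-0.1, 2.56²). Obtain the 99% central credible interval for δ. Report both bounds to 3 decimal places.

[-6.694, 6.494]

The posterior is symmetric, so the 99% equal-tailed interval is δ = -0.1 ± z·2.56 with z = 2.576.
Half-width: 2.576 × 2.56 = 6.594.
-0.1 − 6.594 = -6.694; -0.1 + 6.594 = 6.494.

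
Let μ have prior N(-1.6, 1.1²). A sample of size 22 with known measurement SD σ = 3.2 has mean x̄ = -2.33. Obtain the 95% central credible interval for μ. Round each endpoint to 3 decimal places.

[-3.264, -0.991]

Posterior precision = 1/1.1² + 22/3.2² = 0.8264 + 2.1484 = 2.9749, so posterior SD = 0.5798.
Posterior mean = (-1.6/1.1² + 22·-2.33/3.2²) / 2.9749 = -2.1272.
Interval: -2.1272 ± 1.960 × 0.5798 → [-3.264, -0.991].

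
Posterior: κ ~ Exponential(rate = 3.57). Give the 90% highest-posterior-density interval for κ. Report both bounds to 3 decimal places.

The exponential density is strictly decreasing on [0, ∞), so the HPD interval is anchored at 0: [0, q] with P(κ ≤ q) = 0.90.
q = −ln(1 − 0.90) / 3.57 = 2.3026 / 3.57 = 0.645.

[0.000, 0.645]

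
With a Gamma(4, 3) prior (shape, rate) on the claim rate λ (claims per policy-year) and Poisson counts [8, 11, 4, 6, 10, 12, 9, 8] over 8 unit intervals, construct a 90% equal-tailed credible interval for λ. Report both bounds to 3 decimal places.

[5.330, 7.864]

Posterior: Gamma(4+68, 3+8) = Gamma(72, 11) (shape, rate).
Equal-tailed 90% interval: Gamma(72, 11) quantiles at 0.05 and 0.95.
Posterior mean ≈ 6.545, SD ≈ 0.771; a Normal approximation gives roughly [5.277, 7.814].
Exact: lower = 5.330; upper = 7.864.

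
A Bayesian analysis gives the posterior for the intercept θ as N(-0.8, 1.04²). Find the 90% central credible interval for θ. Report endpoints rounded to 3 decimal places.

[-2.511, 0.911]

The posterior is symmetric, so the 90% equal-tailed interval is θ = -0.8 ± z·1.04 with z = 1.645.
Half-width: 1.645 × 1.04 = 1.711.
-0.8 − 1.711 = -2.511; -0.8 + 1.711 = 0.911.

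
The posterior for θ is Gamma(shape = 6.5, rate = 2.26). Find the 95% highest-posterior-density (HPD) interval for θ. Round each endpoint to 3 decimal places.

The posterior is unimodal and skewed, so the HPD interval has equal density at both endpoints and is the shortest 95% interval.
Solving f(0.907) = f(5.118) with F(5.118) − F(0.907) = 0.95 gives [0.907, 5.118].
For comparison, the equal-tailed interval is [1.108, 5.472]; the HPD is narrower and shifted toward the mode.

[0.907, 5.118]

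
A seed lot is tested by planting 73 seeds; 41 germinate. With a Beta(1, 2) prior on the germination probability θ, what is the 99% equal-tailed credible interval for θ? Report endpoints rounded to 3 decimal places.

[0.406, 0.694]

Posterior: Beta(1+41, 2+32) = Beta(42, 34).
Equal-tailed 99% interval: the 0.005 and 0.995 quantiles of Beta(42, 34).
Posterior mean ≈ 0.553, SD ≈ 0.057; a Normal approximation gives roughly [0.407, 0.699].
Exact: F⁻¹(0.005) = 0.406; F⁻¹(0.995) = 0.694.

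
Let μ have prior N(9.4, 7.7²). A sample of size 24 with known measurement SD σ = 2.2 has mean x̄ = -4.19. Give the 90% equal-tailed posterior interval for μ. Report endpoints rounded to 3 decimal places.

[-4.881, -3.407]

Posterior precision = 1/7.7² + 24/2.2² = 0.0169 + 4.9587 = 4.9755, so posterior SD = 0.4483.
Posterior mean = (9.4/7.7² + 24·-4.19/2.2²) / 4.9755 = -4.1439.
Interval: -4.1439 ± 1.645 × 0.4483 → [-4.881, -3.407].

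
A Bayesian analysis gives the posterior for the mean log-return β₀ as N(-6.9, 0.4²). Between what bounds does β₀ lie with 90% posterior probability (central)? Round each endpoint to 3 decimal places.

The posterior is symmetric, so the 90% equal-tailed interval is β₀ = -6.9 ± z·0.4 with z = 1.645.
Half-width: 1.645 × 0.4 = 0.658.
-6.9 − 0.658 = -7.558; -6.9 + 0.658 = -6.242.

[-7.558, -6.242]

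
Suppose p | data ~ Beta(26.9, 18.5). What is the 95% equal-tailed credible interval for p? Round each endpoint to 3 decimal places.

[0.448, 0.729]

Posterior: Beta(26.9, 18.5).
Equal-tailed 95% interval: the 0.025 and 0.975 quantiles of Beta(26.9, 18.5).
Posterior mean ≈ 0.593, SD ≈ 0.072; a Normal approximation gives roughly [0.451, 0.734].
Exact: F⁻¹(0.025) = 0.448; F⁻¹(0.975) = 0.729.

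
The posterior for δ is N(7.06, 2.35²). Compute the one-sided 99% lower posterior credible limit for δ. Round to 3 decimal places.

Need L with P(δ ≥ L) = 0.99: L = 7.06 − z_{0.01}·2.35.
z = 2.326; L = 7.06 − 2.326 × 2.35 = 1.593.

1.593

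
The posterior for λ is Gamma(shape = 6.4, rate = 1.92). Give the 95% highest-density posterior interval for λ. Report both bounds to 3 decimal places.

The posterior is unimodal and skewed, so the HPD interval has equal density at both endpoints and is the shortest 95% interval.
Solving f(1.037) = f(5.952) with F(5.952) − F(1.037) = 0.95 gives [1.037, 5.952].
For comparison, the equal-tailed interval is [1.273, 6.369]; the HPD is narrower and shifted toward the mode.

[1.037, 5.952]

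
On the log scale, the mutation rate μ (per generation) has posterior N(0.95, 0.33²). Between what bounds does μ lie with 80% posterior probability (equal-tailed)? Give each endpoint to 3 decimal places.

[1.694, 3.947]

On the log scale the 80% interval is 0.95 ± 1.282 × 0.33 = [0.5271, 1.3729].
Exponentiate: [e^0.5271, e^1.3729] = [1.694, 3.947].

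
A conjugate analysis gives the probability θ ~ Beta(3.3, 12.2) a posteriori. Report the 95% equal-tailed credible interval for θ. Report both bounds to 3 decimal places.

[0.055, 0.440]

Posterior: Beta(3.3, 12.2).
Equal-tailed 95% interval: the 0.025 and 0.975 quantiles of Beta(3.3, 12.2).
Posterior mean ≈ 0.213, SD ≈ 0.101; a Normal approximation gives roughly [0.015, 0.410].
Exact: F⁻¹(0.025) = 0.055; F⁻¹(0.975) = 0.440.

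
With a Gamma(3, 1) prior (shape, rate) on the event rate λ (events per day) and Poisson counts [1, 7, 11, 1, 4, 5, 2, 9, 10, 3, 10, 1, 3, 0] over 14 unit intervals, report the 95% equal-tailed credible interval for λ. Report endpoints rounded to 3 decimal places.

[3.638, 5.822]

Posterior: Gamma(3+67, 1+14) = Gamma(70, 15) (shape, rate).
Equal-tailed 95% interval: Gamma(70, 15) quantiles at 0.025 and 0.975.
Posterior mean ≈ 4.667, SD ≈ 0.558; a Normal approximation gives roughly [3.573, 5.760].
Exact: lower = 3.638; upper = 5.822.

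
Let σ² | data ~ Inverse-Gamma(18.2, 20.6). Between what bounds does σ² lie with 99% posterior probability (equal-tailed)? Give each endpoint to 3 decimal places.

[0.663, 2.268]

Inverse-Gamma(18.2, 20.6) quantiles: F⁻¹(0.005) and F⁻¹(0.995).
Equivalently, 1/σ² ~ Gamma(18.2, rate = 20.6); invert its 0.995 and 0.005 quantiles.
Posterior mean ≈ 1.198, SD ≈ 0.298; a Normal approximation gives roughly [0.431, 1.964].
Exact: lower = 0.663; upper = 2.268.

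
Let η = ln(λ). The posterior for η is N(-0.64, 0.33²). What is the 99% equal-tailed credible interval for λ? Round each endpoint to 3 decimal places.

[0.225, 1.234]

On the log scale the 99% interval is -0.64 ± 2.576 × 0.33 = [-1.4900, 0.2100].
Exponentiate: [e^-1.4900, e^0.2100] = [0.225, 1.234].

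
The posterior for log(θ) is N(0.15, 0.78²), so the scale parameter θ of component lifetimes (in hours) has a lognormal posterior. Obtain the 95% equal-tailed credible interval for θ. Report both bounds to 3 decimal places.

[0.252, 5.359]

On the log scale the 95% interval is 0.15 ± 1.960 × 0.78 = [-1.3788, 1.6788].
Exponentiate: [e^-1.3788, e^1.6788] = [0.252, 5.359].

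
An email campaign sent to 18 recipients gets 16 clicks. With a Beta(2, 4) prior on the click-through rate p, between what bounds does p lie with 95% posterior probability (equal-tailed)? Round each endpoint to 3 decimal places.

Posterior: Beta(2+16, 4+2) = Beta(18, 6).
Equal-tailed 95% interval: the 0.025 and 0.975 quantiles of Beta(18, 6).
Posterior mean ≈ 0.750, SD ≈ 0.087; a Normal approximation gives roughly [0.580, 0.920].
Exact: F⁻¹(0.025) = 0.563; F⁻¹(0.975) = 0.898.

[0.563, 0.898]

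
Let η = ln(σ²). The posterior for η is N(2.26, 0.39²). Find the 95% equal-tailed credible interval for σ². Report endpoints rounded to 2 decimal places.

[4.46, 20.58]

On the log scale the 95% interval is 2.26 ± 1.960 × 0.39 = [1.4956, 3.0244].
Exponentiate: [e^1.4956, e^3.0244] = [4.46, 20.58].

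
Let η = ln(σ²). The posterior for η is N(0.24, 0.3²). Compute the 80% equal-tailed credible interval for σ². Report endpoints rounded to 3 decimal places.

On the log scale the 80% interval is 0.24 ± 1.282 × 0.3 = [-0.1445, 0.6245].
Exponentiate: [e^-0.1445, e^0.6245] = [0.865, 1.867].

[0.865, 1.867]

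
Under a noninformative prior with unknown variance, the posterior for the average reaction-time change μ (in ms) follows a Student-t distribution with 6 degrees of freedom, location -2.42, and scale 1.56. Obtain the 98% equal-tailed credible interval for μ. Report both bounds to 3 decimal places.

The t_6 distribution is symmetric; the 98% interval is -2.42 ± t·1.56 with t_{0.99,6} = 3.143.
Half-width: 3.143 × 1.56 = 4.903.
-2.42 − 4.903 = -7.323; -2.42 + 4.903 = 2.483.

[-7.323, 2.483]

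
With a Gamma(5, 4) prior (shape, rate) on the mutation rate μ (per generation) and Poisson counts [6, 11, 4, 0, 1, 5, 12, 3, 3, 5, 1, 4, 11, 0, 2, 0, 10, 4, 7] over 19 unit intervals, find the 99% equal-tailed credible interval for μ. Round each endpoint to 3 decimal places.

Posterior: Gamma(5+89, 4+19) = Gamma(94, 23) (shape, rate).
Equal-tailed 99% interval: Gamma(94, 23) quantiles at 0.005 and 0.995.
Posterior mean ≈ 4.087, SD ≈ 0.422; a Normal approximation gives roughly [3.001, 5.173].
Exact: lower = 3.083; upper = 5.254.

[3.083, 5.254]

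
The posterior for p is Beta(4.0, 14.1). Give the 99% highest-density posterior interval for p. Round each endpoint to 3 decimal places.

[0.031, 0.485]

The posterior is unimodal and skewed, so the HPD interval has equal density at both endpoints and is the shortest 99% interval.
Solving f(0.031) = f(0.485) with F(0.485) − F(0.031) = 0.99 gives [0.031, 0.485].
For comparison, the equal-tailed interval is [0.042, 0.508]; the HPD is narrower and shifted toward the mode.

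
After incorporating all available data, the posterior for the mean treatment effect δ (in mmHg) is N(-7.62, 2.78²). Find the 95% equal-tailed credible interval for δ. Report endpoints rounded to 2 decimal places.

[-13.07, -2.17]

The posterior is symmetric, so the 95% equal-tailed interval is δ = -7.62 ± z·2.78 with z = 1.960.
Half-width: 1.960 × 2.78 = 5.45.
-7.62 − 5.45 = -13.07; -7.62 + 5.45 = -2.17.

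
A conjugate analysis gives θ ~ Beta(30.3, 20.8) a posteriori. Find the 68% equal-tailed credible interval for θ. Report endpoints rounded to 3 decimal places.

[0.525, 0.661]

Posterior: Beta(30.3, 20.8).
Equal-tailed 68% interval: the 0.16 and 0.84 quantiles of Beta(30.3, 20.8).
Posterior mean ≈ 0.593, SD ≈ 0.068; a Normal approximation gives roughly [0.525, 0.661].
Exact: F⁻¹(0.16) = 0.525; F⁻¹(0.84) = 0.661.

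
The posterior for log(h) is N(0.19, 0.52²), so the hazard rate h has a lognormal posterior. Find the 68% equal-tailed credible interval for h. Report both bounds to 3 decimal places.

[0.721, 2.028]

On the log scale the 68% interval is 0.19 ± 0.994 × 0.52 = [-0.3271, 0.7071].
Exponentiate: [e^-0.3271, e^0.7071] = [0.721, 2.028].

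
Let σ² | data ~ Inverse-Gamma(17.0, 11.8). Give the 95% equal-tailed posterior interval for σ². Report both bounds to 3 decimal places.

[0.454, 1.192]

Inverse-Gamma(17.0, 11.8) quantiles: F⁻¹(0.025) and F⁻¹(0.975).
Equivalently, 1/σ² ~ Gamma(17.0, rate = 11.8); invert its 0.975 and 0.025 quantiles.
Posterior mean ≈ 0.738, SD ≈ 0.190; a Normal approximation gives roughly [0.364, 1.111].
Exact: lower = 0.454; upper = 1.192.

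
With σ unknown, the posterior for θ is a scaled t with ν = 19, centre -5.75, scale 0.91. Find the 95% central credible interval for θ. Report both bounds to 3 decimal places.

[-7.655, -3.845]

The t_19 distribution is symmetric; the 95% interval is -5.75 ± t·0.91 with t_{0.975,19} = 2.093.
Half-width: 2.093 × 0.91 = 1.905.
-5.75 − 1.905 = -7.655; -5.75 + 1.905 = -3.845.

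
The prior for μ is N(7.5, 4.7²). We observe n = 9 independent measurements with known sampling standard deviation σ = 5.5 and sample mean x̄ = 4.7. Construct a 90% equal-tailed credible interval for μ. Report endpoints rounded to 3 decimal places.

Posterior precision = 1/4.7² + 9/5.5² = 0.0453 + 0.2975 = 0.3428, so posterior SD = 1.7080.
Posterior mean = (7.5/4.7² + 9·4.7/5.5²) / 0.3428 = 5.0698.
Interval: 5.0698 ± 1.645 × 1.7080 → [2.260, 7.879].

[2.260, 7.879]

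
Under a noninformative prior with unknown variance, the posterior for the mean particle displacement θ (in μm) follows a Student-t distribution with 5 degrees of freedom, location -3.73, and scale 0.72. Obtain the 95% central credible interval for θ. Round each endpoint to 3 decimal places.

[-5.581, -1.879]

The t_5 distribution is symmetric; the 95% interval is -3.73 ± t·0.72 with t_{0.975,5} = 2.571.
Half-width: 2.571 × 0.72 = 1.851.
-3.73 − 1.851 = -5.581; -3.73 + 1.851 = -1.879.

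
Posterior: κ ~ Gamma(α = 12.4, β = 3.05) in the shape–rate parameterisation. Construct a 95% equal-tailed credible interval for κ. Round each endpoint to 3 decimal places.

Posterior: Gamma(shape 12.4, rate 3.05).
Equal-tailed 95% interval: Gamma(12.4, 3.05) quantiles at 0.025 and 0.975.
Posterior mean ≈ 4.066, SD ≈ 1.155; a Normal approximation gives roughly [1.803, 6.328].
Exact: lower = 2.127; upper = 6.621.

[2.127, 6.621]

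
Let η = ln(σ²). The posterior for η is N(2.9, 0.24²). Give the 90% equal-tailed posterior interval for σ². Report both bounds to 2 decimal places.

[12.25, 26.97]

On the log scale the 90% interval is 2.9 ± 1.645 × 0.24 = [2.5052, 3.2948].
Exponentiate: [e^2.5052, e^3.2948] = [12.25, 26.97].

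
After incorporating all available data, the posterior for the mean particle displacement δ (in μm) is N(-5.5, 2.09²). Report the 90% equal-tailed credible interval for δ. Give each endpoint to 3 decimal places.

[-8.938, -2.062]

The posterior is symmetric, so the 90% equal-tailed interval is δ = -5.5 ± z·2.09 with z = 1.645.
Half-width: 1.645 × 2.09 = 3.438.
-5.5 − 3.438 = -8.938; -5.5 + 3.438 = -2.062.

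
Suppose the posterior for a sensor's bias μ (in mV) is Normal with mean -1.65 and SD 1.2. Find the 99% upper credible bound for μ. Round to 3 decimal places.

Need U with P(μ ≤ U) = 0.99: U = -1.65 + z_{0.01}·1.2.
z = 2.326; U = -1.65 + 2.326 × 1.2 = 1.142.

1.142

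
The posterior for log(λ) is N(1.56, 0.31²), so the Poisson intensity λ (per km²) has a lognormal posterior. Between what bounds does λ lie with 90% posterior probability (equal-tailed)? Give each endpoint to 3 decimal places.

[2.858, 7.924]

On the log scale the 90% interval is 1.56 ± 1.645 × 0.31 = [1.0501, 2.0699].
Exponentiate: [e^1.0501, e^2.0699] = [2.858, 7.924].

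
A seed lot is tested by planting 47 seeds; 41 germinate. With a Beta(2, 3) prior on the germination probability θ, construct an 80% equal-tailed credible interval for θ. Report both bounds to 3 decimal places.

[0.758, 0.891]

Posterior: Beta(2+41, 3+6) = Beta(43, 9).
Equal-tailed 80% interval: the 0.1 and 0.9 quantiles of Beta(43, 9).
Posterior mean ≈ 0.827, SD ≈ 0.052; a Normal approximation gives roughly [0.760, 0.894].
Exact: F⁻¹(0.1) = 0.758; F⁻¹(0.9) = 0.891.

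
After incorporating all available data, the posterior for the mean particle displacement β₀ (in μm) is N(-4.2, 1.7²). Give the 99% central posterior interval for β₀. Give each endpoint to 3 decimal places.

The posterior is symmetric, so the 99% equal-tailed interval is β₀ = -4.2 ± z·1.7 with z = 2.576.
Half-width: 2.576 × 1.7 = 4.379.
-4.2 − 4.379 = -8.579; -4.2 + 4.379 = 0.179.

[-8.579, 0.179]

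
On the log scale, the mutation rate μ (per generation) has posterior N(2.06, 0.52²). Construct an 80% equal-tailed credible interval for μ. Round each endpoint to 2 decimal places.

[4.03, 15.28]

On the log scale the 80% interval is 2.06 ± 1.282 × 0.52 = [1.3936, 2.7264].
Exponentiate: [e^1.3936, e^2.7264] = [4.03, 15.28].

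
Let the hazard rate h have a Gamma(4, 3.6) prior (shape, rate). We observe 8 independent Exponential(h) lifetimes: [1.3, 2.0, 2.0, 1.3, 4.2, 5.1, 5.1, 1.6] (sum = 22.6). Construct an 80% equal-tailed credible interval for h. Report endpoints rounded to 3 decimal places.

Posterior: Gamma(4+8, 3.6+22.6) = Gamma(12, 26.2) (shape, rate).
Equal-tailed 80% interval: Gamma(12, 26.2) quantiles at 0.1 and 0.9.
Posterior mean ≈ 0.458, SD ≈ 0.132; a Normal approximation gives roughly [0.289, 0.627].
Exact: lower = 0.299; upper = 0.634.

[0.299, 0.634]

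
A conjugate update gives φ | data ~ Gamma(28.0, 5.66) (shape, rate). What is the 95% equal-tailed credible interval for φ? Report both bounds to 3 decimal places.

Posterior: Gamma(shape 28.0, rate 5.66).
Equal-tailed 95% interval: Gamma(28.0, 5.66) quantiles at 0.025 and 0.975.
Posterior mean ≈ 4.947, SD ≈ 0.935; a Normal approximation gives roughly [3.115, 6.779].
Exact: lower = 3.287; upper = 6.941.

[3.287, 6.941]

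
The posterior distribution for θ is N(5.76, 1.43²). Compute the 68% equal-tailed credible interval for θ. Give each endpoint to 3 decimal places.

[4.338, 7.182]

The posterior is symmetric, so the 68% equal-tailed interval is θ = 5.76 ± z·1.43 with z = 0.994.
Half-width: 0.994 × 1.43 = 1.422.
5.76 − 1.422 = 4.338; 5.76 + 1.422 = 7.182.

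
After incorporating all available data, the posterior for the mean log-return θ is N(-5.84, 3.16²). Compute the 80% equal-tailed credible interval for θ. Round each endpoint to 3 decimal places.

[-9.890, -1.790]

The posterior is symmetric, so the 80% equal-tailed interval is θ = -5.84 ± z·3.16 with z = 1.282.
Half-width: 1.282 × 3.16 = 4.050.
-5.84 − 4.050 = -9.890; -5.84 + 4.050 = -1.790.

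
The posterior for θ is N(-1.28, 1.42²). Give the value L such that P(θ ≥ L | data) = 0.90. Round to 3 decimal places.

Need L with P(θ ≥ L) = 0.90: L = -1.28 − z_{0.1}·1.42.
z = 1.282; L = -1.28 − 1.282 × 1.42 = -3.100.

-3.100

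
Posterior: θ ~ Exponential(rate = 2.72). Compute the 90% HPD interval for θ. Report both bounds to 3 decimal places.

The exponential density is strictly decreasing on [0, ∞), so the HPD interval is anchored at 0: [0, q] with P(θ ≤ q) = 0.90.
q = −ln(1 − 0.90) / 2.72 = 2.3026 / 2.72 = 0.847.

[0.000, 0.847]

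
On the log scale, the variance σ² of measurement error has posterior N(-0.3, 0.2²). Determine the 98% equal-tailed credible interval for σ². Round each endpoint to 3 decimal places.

[0.465, 1.180]

On the log scale the 98% interval is -0.3 ± 2.326 × 0.2 = [-0.7653, 0.1653].
Exponentiate: [e^-0.7653, e^0.1653] = [0.465, 1.180].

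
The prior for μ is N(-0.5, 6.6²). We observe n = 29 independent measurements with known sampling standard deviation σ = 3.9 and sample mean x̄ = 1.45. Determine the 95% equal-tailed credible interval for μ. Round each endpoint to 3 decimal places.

[0.016, 2.838]

Posterior precision = 1/6.6² + 29/3.9² = 0.0230 + 1.9066 = 1.9296, so posterior SD = 0.7199.
Posterior mean = (-0.5/6.6² + 29·1.45/3.9²) / 1.9296 = 1.4268.
Interval: 1.4268 ± 1.960 × 0.7199 → [0.016, 2.838].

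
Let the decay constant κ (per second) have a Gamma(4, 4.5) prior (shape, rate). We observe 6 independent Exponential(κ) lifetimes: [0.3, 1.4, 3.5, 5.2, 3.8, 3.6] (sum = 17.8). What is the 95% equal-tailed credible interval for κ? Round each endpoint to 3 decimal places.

[0.215, 0.766]

Posterior: Gamma(4+6, 4.5+17.8) = Gamma(10, 22.3) (shape, rate).
Equal-tailed 95% interval: Gamma(10, 22.3) quantiles at 0.025 and 0.975.
Posterior mean ≈ 0.448, SD ≈ 0.142; a Normal approximation gives roughly [0.170, 0.726].
Exact: lower = 0.215; upper = 0.766.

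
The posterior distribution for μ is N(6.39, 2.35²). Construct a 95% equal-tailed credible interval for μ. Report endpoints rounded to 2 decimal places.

[1.78, 11.00]

The posterior is symmetric, so the 95% equal-tailed interval is μ = 6.39 ± z·2.35 with z = 1.960.
Half-width: 1.960 × 2.35 = 4.61.
6.39 − 4.61 = 1.78; 6.39 + 4.61 = 11.00.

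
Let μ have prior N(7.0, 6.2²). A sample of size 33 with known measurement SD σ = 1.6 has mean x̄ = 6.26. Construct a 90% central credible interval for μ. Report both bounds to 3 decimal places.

[5.804, 6.719]

Posterior precision = 1/6.2² + 33/1.6² = 0.0260 + 12.8906 = 12.9166, so posterior SD = 0.2782.
Posterior mean = (7.0/6.2² + 33·6.26/1.6²) / 12.9166 = 6.2615.
Interval: 6.2615 ± 1.645 × 0.2782 → [5.804, 6.719].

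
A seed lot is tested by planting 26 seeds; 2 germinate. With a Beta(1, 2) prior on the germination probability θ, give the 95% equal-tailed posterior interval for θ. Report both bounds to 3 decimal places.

Posterior: Beta(1+2, 2+24) = Beta(3, 26).
Equal-tailed 95% interval: the 0.025 and 0.975 quantiles of Beta(3, 26).
Posterior mean ≈ 0.103, SD ≈ 0.056; a Normal approximation gives roughly [-0.006, 0.212].
Exact: F⁻¹(0.025) = 0.023; F⁻¹(0.975) = 0.235.

[0.023, 0.235]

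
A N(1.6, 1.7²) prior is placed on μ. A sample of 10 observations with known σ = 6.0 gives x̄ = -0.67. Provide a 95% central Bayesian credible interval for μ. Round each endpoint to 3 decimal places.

Posterior precision = 1/1.7² + 10/6.0² = 0.3460 + 0.2778 = 0.6238, so posterior SD = 1.2661.
Posterior mean = (1.6/1.7² + 10·-0.67/6.0²) / 0.6238 = 0.5892.
Interval: 0.5892 ± 1.960 × 1.2661 → [-1.892, 3.071].

[-1.892, 3.071]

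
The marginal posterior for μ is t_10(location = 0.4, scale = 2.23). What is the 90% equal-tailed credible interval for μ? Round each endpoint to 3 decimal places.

[-3.642, 4.442]

The t_10 distribution is symmetric; the 90% interval is 0.4 ± t·2.23 with t_{0.95,10} = 1.812.
Half-width: 1.812 × 2.23 = 4.042.
0.4 − 4.042 = -3.642; 0.4 + 4.042 = 4.442.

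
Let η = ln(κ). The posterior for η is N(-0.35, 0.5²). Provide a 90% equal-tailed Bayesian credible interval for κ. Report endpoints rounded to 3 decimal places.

[0.310, 1.604]

On the log scale the 90% interval is -0.35 ± 1.645 × 0.5 = [-1.1724, 0.4724].
Exponentiate: [e^-1.1724, e^0.4724] = [0.310, 1.604].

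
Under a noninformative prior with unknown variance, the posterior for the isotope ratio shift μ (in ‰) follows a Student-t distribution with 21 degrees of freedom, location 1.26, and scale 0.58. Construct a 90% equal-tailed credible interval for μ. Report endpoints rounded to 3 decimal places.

[0.262, 2.258]

The t_21 distribution is symmetric; the 90% interval is 1.26 ± t·0.58 with t_{0.95,21} = 1.721.
Half-width: 1.721 × 0.58 = 0.998.
1.26 − 0.998 = 0.262; 1.26 + 0.998 = 2.258.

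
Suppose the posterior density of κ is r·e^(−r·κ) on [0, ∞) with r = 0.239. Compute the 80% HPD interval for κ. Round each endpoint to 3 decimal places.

[0.000, 6.734]

The exponential density is strictly decreasing on [0, ∞), so the HPD interval is anchored at 0: [0, q] with P(κ ≤ q) = 0.80.
q = −ln(1 − 0.80) / 0.239 = 1.6094 / 0.239 = 6.734.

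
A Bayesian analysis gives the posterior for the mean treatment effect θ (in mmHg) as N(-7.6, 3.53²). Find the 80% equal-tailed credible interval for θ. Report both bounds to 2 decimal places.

[-12.12, -3.08]

The posterior is symmetric, so the 80% equal-tailed interval is θ = -7.6 ± z·3.53 with z = 1.282.
Half-width: 1.282 × 3.53 = 4.52.
-7.6 − 4.52 = -12.12; -7.6 + 4.52 = -3.08.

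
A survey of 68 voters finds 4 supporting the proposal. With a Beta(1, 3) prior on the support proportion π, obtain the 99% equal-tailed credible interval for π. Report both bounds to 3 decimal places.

[0.016, 0.167]

Posterior: Beta(1+4, 3+64) = Beta(5, 67).
Equal-tailed 99% interval: the 0.005 and 0.995 quantiles of Beta(5, 67).
Posterior mean ≈ 0.069, SD ≈ 0.030; a Normal approximation gives roughly [-0.007, 0.146].
Exact: F⁻¹(0.005) = 0.016; F⁻¹(0.995) = 0.167.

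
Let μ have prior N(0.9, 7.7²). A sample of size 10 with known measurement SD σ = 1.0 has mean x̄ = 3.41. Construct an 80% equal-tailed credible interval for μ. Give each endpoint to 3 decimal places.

[3.001, 3.811]

Posterior precision = 1/7.7² + 10/1.0² = 0.0169 + 10.0000 = 10.0169, so posterior SD = 0.3160.
Posterior mean = (0.9/7.7² + 10·3.41/1.0²) / 10.0169 = 3.4058.
Interval: 3.4058 ± 1.282 × 0.3160 → [3.001, 3.811].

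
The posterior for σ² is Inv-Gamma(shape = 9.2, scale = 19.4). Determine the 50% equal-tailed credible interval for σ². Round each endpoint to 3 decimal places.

[1.760, 2.766]

Inverse-Gamma(9.2, 19.4) quantiles: F⁻¹(0.25) and F⁻¹(0.75).
Equivalently, 1/σ² ~ Gamma(9.2, rate = 19.4); invert its 0.75 and 0.25 quantiles.
Posterior mean ≈ 2.366, SD ≈ 0.882; a Normal approximation gives roughly [1.771, 2.961].
Exact: lower = 1.760; upper = 2.766.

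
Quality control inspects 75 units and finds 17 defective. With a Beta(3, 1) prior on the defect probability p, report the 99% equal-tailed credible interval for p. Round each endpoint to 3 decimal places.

Posterior: Beta(3+17, 1+58) = Beta(20, 59).
Equal-tailed 99% interval: the 0.005 and 0.995 quantiles of Beta(20, 59).
Posterior mean ≈ 0.253, SD ≈ 0.049; a Normal approximation gives roughly [0.128, 0.378].
Exact: F⁻¹(0.005) = 0.141; F⁻¹(0.995) = 0.389.

[0.141, 0.389]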